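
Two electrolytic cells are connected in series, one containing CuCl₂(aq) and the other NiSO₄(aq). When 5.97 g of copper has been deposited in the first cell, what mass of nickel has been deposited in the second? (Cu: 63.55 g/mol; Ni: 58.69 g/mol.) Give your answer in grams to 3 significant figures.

5.51 g

n(Cu) = 5.97 / 63.55 = 0.09394 mol
Cu²⁺ + 2e⁻ → Cu, so n(e⁻) = 2 × 0.09394 = 0.1879 mol
In series, the same 0.1879 mol of electrons flows through the second cell.
Ni²⁺ + 2e⁻ → Ni, so n(Ni) = 0.1879 / 2 = 0.09395 mol
m(Ni) = 0.09395 × 58.69 = 5.51 g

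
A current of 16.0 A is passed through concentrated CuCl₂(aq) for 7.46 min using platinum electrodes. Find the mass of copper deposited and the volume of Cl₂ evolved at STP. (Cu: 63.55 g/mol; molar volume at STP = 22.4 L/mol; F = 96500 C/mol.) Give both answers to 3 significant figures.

Q = 16.0 × 447.6 = 7162 C; n(e⁻) = 7162 / 96500 = 0.07422 mol
Cathode: Cu²⁺ + 2e⁻ → Cu → n(Cu) = 0.07422/2 = 0.03711 mol → 2.36 g
Anode: 2Cl⁻ → Cl₂ + 2e⁻ → n(Cl₂) = 0.07422/2 = 0.03711 mol → 0.831 L

2.36 g Cu; 0.831 L Cl₂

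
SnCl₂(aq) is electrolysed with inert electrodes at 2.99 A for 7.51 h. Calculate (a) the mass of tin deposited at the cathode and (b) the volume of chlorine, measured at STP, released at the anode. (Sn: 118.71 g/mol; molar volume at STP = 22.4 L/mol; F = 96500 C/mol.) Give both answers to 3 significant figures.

Q = 2.99 × 27036 = 80840 C; n(e⁻) = 80840 / 96500 = 0.8377 mol
Cathode: Sn²⁺ + 2e⁻ → Sn → n(Sn) = 0.8377/2 = 0.4189 mol → 49.7 g
Anode: 2Cl⁻ → Cl₂ + 2e⁻ → n(Cl₂) = 0.8377/2 = 0.4189 mol → 9.38 L

49.7 g Sn; 9.38 L Cl₂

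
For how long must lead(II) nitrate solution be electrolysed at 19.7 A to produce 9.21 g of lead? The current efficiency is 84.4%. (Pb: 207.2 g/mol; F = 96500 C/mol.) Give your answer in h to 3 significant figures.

0.143 h

n(Pb) = 9.21 / 207.2 = 0.04445 mol
Pb²⁺ + 2e⁻ → Pb, so n(e⁻) = 2 × 0.04445 = 0.08890 mol
Q = 0.08890 × 96500 / 0.844 = 10160 C
t = Q / I = 10160 / 19.7 = 515.7 s = 0.143 h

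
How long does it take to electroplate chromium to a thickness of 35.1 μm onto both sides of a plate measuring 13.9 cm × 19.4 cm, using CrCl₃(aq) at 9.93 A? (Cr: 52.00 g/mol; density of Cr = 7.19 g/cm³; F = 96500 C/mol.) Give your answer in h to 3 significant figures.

Plated area = 2 × 13.9 × 19.4 = 539.3 cm²
Volume = 539.3 × 35.1×10⁻⁴ cm = 1.893 cm³
m(Cr) = 1.893 × 7.19 = 13.61 g
n(Cr) = 13.61 / 52.00 = 0.2617 mol; n(e⁻) = 3 × 0.2617 = 0.7851 mol
Q = 0.7851 × 96500 = 75760 C
t = 75760 / 9.93 = 7629 s = 2.12 h

2.12 h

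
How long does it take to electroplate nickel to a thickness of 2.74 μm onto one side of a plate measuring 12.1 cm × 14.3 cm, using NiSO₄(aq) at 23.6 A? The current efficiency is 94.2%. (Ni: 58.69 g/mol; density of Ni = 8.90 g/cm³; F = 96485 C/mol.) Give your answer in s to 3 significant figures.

62.4 s

Plated area = 12.1 × 14.3 = 173.0 cm²
Volume = 173.0 × 2.74×10⁻⁴ cm = 0.04740 cm³
m(Ni) = 0.04740 × 8.90 = 0.4219 g
n(Ni) = 0.4219 / 58.69 = 0.007189 mol; n(e⁻) = 2 × 0.007189 = 0.01438 mol
Q = 0.01438 × 96485 / 0.942 = 1473 C
t = 1473 / 23.6 = 62.42 s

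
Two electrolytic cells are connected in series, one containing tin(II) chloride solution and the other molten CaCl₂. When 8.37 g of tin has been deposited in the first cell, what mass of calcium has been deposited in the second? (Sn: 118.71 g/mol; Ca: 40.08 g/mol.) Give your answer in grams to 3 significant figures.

2.83 g

n(Sn) = 8.37 / 118.71 = 0.07051 mol
Sn²⁺ + 2e⁻ → Sn, so n(e⁻) = 2 × 0.07051 = 0.1410 mol
The cells are in series, so the same charge (and hence the same n(e⁻) = 0.1410 mol) passes through both.
Ca²⁺ + 2e⁻ → Ca, so n(Ca) = 0.1410 / 2 = 0.07050 mol
m(Ca) = 0.07050 × 40.08 = 2.83 g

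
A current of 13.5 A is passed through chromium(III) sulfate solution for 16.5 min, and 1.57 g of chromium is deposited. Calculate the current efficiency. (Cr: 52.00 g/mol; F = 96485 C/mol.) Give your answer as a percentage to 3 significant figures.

Q = 13.5 × 990 = 13370 C
n(e⁻) = 13370 / 96485 = 0.1386 mol
Cr³⁺ + 3e⁻ → Cr, so theoretical n(Cr) = 0.04620 mol → 2.402 g
Efficiency = 1.57 / 2.402 = 0.6536 = 65.4%

65.4%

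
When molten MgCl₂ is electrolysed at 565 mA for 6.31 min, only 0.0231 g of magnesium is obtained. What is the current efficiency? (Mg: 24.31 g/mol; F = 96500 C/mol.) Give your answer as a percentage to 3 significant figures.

85.7%

Q = 0.565 × 378.6 = 213.9 C
n(e⁻) = 213.9 / 96500 = 0.002217 mol
Mg²⁺ + 2e⁻ → Mg, so theoretical n(Mg) = 0.001109 mol → 0.02696 g
Efficiency = 0.0231 / 0.02696 = 0.8568 = 85.7%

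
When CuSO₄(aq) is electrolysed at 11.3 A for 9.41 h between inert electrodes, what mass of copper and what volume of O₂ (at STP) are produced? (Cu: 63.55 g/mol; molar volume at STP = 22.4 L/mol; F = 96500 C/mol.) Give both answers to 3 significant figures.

126 g Cu; 22.2 L O₂

Q = 11.3 × 33876 = 3.828×10^5 C; n(e⁻) = 3.828×10^5 / 96500 = 3.967 mol
Cathode: Cu²⁺ + 2e⁻ → Cu → n(Cu) = 3.967/2 = 1.984 mol → 126 g
Anode: 2H₂O → O₂ + 4H⁺ + 4e⁻ → n(O₂) = 3.967/4 = 0.9918 mol → 22.2 L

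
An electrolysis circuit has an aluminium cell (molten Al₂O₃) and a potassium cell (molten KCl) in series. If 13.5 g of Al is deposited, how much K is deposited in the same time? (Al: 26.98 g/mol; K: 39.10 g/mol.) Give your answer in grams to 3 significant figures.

n(Al) = 13.5 / 26.98 = 0.5004 mol
Al³⁺ + 3e⁻ → Al, so n(e⁻) = 3 × 0.5004 = 1.501 mol
Same current for the same time ⇒ same n(e⁻) = 1.501 mol in both cells.
K⁺ + e⁻ → K, so n(K) = 1.501 mol
m(K) = 1.501 × 39.10 = 58.7 g

58.7 g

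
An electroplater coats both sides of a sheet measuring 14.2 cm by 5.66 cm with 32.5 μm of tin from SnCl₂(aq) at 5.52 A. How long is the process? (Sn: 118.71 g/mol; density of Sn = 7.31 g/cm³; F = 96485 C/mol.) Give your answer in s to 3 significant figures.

1120 s

Plated area = 2 × 14.2 × 5.66 = 160.7 cm²
Volume = 160.7 × 32.5×10⁻⁴ cm = 0.5223 cm³
m(Sn) = 0.5223 × 7.31 = 3.818 g
n(Sn) = 3.818 / 118.71 = 0.03216 mol; n(e⁻) = 2 × 0.03216 = 0.06432 mol
Q = 0.06432 × 96485 = 6206 C
t = 6206 / 5.52 = 1124 s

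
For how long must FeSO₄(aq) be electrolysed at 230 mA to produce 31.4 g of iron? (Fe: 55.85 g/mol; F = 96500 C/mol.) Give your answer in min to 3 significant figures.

n(Fe) = 31.4 / 55.85 = 0.5622 mol
Fe²⁺ + 2e⁻ → Fe, so n(e⁻) = 2 × 0.5622 = 1.124 mol
Q = 1.124 × 96500 = 1.085×10^5 C
t = Q / I = 1.085×10^5 / 0.230 = 4.717×10^5 s = 7860 min

7860 min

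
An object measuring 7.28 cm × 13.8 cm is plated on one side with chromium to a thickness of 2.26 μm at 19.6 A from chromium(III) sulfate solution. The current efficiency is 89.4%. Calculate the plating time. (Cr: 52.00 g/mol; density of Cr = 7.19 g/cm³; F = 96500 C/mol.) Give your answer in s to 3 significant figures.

51.9 s

Plated area = 7.28 × 13.8 = 100.5 cm²
Volume = 100.5 × 2.26×10⁻⁴ cm = 0.02271 cm³
m(Cr) = 0.02271 × 7.19 = 0.1633 g
n(Cr) = 0.1633 / 52.00 = 0.003140 mol; n(e⁻) = 3 × 0.003140 = 0.009420 mol
Q = 0.009420 × 96500 / 0.894 = 1017 C
t = 1017 / 19.6 = 51.89 s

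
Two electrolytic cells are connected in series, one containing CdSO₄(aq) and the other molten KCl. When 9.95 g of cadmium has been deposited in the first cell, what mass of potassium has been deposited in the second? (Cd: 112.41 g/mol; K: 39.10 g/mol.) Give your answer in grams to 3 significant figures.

6.92 g

n(Cd) = 9.95 / 112.41 = 0.08852 mol
Cd²⁺ + 2e⁻ → Cd, so n(e⁻) = 2 × 0.08852 = 0.1770 mol
Same current for the same time ⇒ same n(e⁻) = 0.1770 mol in both cells.
K⁺ + e⁻ → K, so n(K) = 0.1770 mol
m(K) = 0.1770 × 39.10 = 6.92 g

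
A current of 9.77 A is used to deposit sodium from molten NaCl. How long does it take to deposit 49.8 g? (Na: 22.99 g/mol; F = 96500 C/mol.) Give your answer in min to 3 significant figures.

357 min

n(Na) = 49.8 / 22.99 = 2.166 mol
Na⁺ + e⁻ → Na, so n(e⁻) = 2.166 mol
Q = 2.166 × 96500 = 2.090×10^5 C
t = Q / I = 2.090×10^5 / 9.77 = 21390 s = 357 min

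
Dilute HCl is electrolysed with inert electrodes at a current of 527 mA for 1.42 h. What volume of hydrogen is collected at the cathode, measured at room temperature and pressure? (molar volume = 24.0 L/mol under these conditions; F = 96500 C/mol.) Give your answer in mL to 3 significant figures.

335 mL

Charge passed = 0.527 × 5112 = 2694 C
n(e⁻) = 2694 / 96500 = 0.02792 mol
2H⁺ + 2e⁻ → H₂, so n(H₂) = 0.02792 / 2 = 0.01396 mol
V = 0.01396 × 24.0 = 0.3350 L
= 335 mL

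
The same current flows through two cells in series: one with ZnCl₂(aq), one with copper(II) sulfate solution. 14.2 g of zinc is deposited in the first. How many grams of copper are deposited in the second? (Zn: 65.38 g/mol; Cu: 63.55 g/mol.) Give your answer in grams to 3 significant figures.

13.8 g

n(Zn) = 14.2 / 65.38 = 0.2172 mol
Zn²⁺ + 2e⁻ → Zn, so n(e⁻) = 2 × 0.2172 = 0.4344 mol
Same current for the same time ⇒ same n(e⁻) = 0.4344 mol in both cells.
Cu²⁺ + 2e⁻ → Cu, so n(Cu) = 0.4344 / 2 = 0.2172 mol
m(Cu) = 0.2172 × 63.55 = 13.8 g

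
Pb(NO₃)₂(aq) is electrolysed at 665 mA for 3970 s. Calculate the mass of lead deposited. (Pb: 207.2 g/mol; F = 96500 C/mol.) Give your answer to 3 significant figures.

Charge passed = 0.665 × 3970 = 2640 C
n(e⁻) = Q/F = 2640/96500 = 0.02736 mol
Pb²⁺ + 2e⁻ → Pb, so n(Pb) = 0.02736 / 2 = 0.01368 mol
m = 0.01368 × 207.2 = 2.83 g

2.83 g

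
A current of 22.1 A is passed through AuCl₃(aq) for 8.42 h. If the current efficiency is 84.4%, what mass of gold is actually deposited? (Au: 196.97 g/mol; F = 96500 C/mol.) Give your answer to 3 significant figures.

Q = 22.1 × 30312 = 6.699×10^5 C
n(e⁻) = 6.699×10^5 / 96500 = 6.942 mol
Au³⁺ + 3e⁻ → Au, so theoretical m(Au) = 2.314 × 196.97 = 455.8 g
Actual mass = 84.4% × 455.8 = 385 g

385 g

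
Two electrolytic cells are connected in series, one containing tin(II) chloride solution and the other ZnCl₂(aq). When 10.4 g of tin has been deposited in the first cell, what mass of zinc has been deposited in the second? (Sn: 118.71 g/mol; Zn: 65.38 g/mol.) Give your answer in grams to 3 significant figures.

n(Sn) = 10.4 / 118.71 = 0.08761 mol
Sn²⁺ + 2e⁻ → Sn, so n(e⁻) = 2 × 0.08761 = 0.1752 mol
Since the cells are in series, n(e⁻) in the Zn cell is also 0.1752 mol.
Zn²⁺ + 2e⁻ → Zn, so n(Zn) = 0.1752 / 2 = 0.08760 mol
m(Zn) = 0.08760 × 65.38 = 5.73 g

5.73 g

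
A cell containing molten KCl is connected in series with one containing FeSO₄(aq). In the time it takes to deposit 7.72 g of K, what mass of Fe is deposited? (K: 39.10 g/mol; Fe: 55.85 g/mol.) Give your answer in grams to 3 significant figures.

n(K) = 7.72 / 39.10 = 0.1974 mol
K⁺ + e⁻ → K, so n(e⁻) = 0.1974 mol
The cells are in series, so the same charge (and hence the same n(e⁻) = 0.1974 mol) passes through both.
Fe²⁺ + 2e⁻ → Fe, so n(Fe) = 0.1974 / 2 = 0.09870 mol
m(Fe) = 0.09870 × 55.85 = 5.51 g

5.51 g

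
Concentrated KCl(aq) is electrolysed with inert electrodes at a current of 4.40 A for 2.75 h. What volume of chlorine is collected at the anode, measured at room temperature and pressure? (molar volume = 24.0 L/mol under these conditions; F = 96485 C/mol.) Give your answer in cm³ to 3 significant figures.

Q = 4.40 A × 9900 s = 43560 C
n(e⁻) = Q/F = 43560/96485 = 0.4515 mol
2Cl⁻ → Cl₂ + 2e⁻, so n(Cl₂) = 0.4515 / 2 = 0.2258 mol
V = 0.2258 × 24.0 = 5.419 L
= 5420 cm³

5420 cm³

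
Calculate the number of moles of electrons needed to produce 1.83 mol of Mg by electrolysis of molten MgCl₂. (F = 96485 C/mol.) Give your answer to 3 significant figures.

Mg²⁺ + 2e⁻ → Mg, so n(e⁻) = 2 × 1.83 = 3.660 mol

3.66 mol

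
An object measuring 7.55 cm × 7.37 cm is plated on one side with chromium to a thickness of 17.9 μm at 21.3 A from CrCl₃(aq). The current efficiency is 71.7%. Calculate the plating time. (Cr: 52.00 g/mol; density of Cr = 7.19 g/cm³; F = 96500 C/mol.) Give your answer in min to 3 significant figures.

Plated area = 7.55 × 7.37 = 55.64 cm²
Volume = 55.64 × 17.9×10⁻⁴ cm = 0.09960 cm³
m(Cr) = 0.09960 × 7.19 = 0.7161 g
n(Cr) = 0.7161 / 52.00 = 0.01377 mol; n(e⁻) = 3 × 0.01377 = 0.04131 mol
Q = 0.04131 × 96500 / 0.717 = 5560 C
t = 5560 / 21.3 = 261.0 s = 4.35 min

4.35 min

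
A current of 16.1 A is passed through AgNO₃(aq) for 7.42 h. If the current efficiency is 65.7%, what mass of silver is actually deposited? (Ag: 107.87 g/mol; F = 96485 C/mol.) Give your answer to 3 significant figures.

316 g

Q = 16.1 × 26712 = 4.301×10^5 C
n(e⁻) = 4.301×10^5 / 96485 = 4.458 mol
Ag⁺ + e⁻ → Ag, so theoretical m(Ag) = 4.458 × 107.87 = 480.9 g
Actual mass = 65.7% × 480.9 = 316 g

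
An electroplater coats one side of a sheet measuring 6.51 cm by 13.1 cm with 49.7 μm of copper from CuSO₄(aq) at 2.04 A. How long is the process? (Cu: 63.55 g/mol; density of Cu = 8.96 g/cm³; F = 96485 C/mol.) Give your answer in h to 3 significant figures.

Plated area = 6.51 × 13.1 = 85.28 cm²
Volume = 85.28 × 49.7×10⁻⁴ cm = 0.4238 cm³
m(Cu) = 0.4238 × 8.96 = 3.797 g
n(Cu) = 3.797 / 63.55 = 0.05975 mol; n(e⁻) = 2 × 0.05975 = 0.1195 mol
Q = 0.1195 × 96485 = 11530 C
t = 11530 / 2.04 = 5652 s = 1.57 h

1.57 h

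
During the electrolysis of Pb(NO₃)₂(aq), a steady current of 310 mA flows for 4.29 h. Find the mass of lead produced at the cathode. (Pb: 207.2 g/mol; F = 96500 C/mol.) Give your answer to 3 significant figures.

Q = 0.310 A × 15444 s = 4788 C
n(e⁻) = Q/F = 4788/96500 = 0.04962 mol
Pb²⁺ + 2e⁻ → Pb, so n(Pb) = 0.04962 / 2 = 0.02481 mol
m = 0.02481 × 207.2 = 5.14 g

5.14 g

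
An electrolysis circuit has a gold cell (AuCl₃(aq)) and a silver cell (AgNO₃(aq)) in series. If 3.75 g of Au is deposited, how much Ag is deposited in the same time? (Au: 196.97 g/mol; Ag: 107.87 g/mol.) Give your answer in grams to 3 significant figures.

6.16 g

n(Au) = 3.75 / 196.97 = 0.01904 mol
Au³⁺ + 3e⁻ → Au, so n(e⁻) = 3 × 0.01904 = 0.05712 mol
In series, the same 0.05712 mol of electrons flows through the second cell.
Ag⁺ + e⁻ → Ag, so n(Ag) = 0.05712 mol
m(Ag) = 0.05712 × 107.87 = 6.16 g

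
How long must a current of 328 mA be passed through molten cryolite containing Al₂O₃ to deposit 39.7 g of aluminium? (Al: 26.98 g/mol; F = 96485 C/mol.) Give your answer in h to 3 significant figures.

n(Al) = 39.7 / 26.98 = 1.471 mol
Al³⁺ + 3e⁻ → Al, so n(e⁻) = 3 × 1.471 = 4.413 mol
Q = 4.413 × 96485 = 4.258×10^5 C
t = Q / I = 4.258×10^5 / 0.328 = 1.298×10^6 s = 361 h

361 h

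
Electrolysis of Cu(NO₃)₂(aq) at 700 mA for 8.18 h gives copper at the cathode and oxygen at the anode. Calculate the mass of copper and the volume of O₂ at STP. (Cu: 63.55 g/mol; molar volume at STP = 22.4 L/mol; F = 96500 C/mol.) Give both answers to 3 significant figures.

Q = 0.700 × 29448 = 20610 C; n(e⁻) = 20610 / 96500 = 0.2136 mol
Cathode: Cu²⁺ + 2e⁻ → Cu → n(Cu) = 0.2136/2 = 0.1068 mol → 6.79 g
Anode: 2H₂O → O₂ + 4H⁺ + 4e⁻ → n(O₂) = 0.2136/4 = 0.05340 mol → 1.20 L

6.79 g Cu; 1.20 L O₂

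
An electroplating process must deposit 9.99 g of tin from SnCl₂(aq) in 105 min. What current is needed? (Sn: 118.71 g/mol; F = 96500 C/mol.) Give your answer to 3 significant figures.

n(Sn) = 9.99 / 118.71 = 0.08415 mol
Sn²⁺ + 2e⁻ → Sn, so n(e⁻) = 2 × 0.08415 = 0.1683 mol
Q = 0.1683 × 96500 = 16240 C
I = Q / t = 16240 / 6300 s = 2.58 A

2.58 A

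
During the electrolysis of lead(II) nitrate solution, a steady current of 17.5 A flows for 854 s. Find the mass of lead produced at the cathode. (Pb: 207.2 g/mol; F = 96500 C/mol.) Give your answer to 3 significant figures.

Charge passed = 17.5 × 854 = 14950 C
n(e⁻) = Q/F = 14950/96500 = 0.1549 mol
Pb²⁺ + 2e⁻ → Pb, so n(Pb) = 0.1549 / 2 = 0.07745 mol
m = 0.07745 × 207.2 = 16.0 g

16.0 g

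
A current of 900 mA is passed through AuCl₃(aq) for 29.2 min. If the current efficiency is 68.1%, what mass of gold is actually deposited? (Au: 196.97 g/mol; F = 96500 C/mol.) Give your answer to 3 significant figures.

Q = 0.900 × 1752 = 1577 C
n(e⁻) = 1577 / 96500 = 0.01634 mol
Au³⁺ + 3e⁻ → Au, so theoretical m(Au) = 0.005447 × 196.97 = 1.073 g
Actual mass = 68.1% × 1.073 = 0.731 g

0.731 g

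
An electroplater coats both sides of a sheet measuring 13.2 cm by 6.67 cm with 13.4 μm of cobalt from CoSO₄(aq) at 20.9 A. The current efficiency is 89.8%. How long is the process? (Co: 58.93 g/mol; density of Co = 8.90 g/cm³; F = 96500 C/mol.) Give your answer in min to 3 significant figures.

Plated area = 2 × 13.2 × 6.67 = 176.1 cm²
Volume = 176.1 × 13.4×10⁻⁴ cm = 0.2360 cm³
m(Co) = 0.2360 × 8.90 = 2.100 g
n(Co) = 2.100 / 58.93 = 0.03564 mol; n(e⁻) = 2 × 0.03564 = 0.07128 mol
Q = 0.07128 × 96500 / 0.898 = 7660 C
t = 7660 / 20.9 = 366.5 s = 6.11 min

6.11 min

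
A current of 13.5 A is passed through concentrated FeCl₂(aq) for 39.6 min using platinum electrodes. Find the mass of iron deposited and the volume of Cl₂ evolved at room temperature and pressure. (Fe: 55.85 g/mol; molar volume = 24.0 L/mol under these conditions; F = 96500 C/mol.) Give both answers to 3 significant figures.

Q = 13.5 × 2376 = 32080 C; n(e⁻) = 32080 / 96500 = 0.3324 mol
Cathode: Fe²⁺ + 2e⁻ → Fe → n(Fe) = 0.3324/2 = 0.1662 mol → 9.28 g
Anode: 2Cl⁻ → Cl₂ + 2e⁻ → n(Cl₂) = 0.3324/2 = 0.1662 mol → 3.99 L

9.28 g Fe; 3.99 L Cl₂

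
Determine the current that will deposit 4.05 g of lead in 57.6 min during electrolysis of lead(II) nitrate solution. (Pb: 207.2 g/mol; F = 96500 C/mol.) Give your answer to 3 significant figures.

1.09 A

n(Pb) = 4.05 / 207.2 = 0.01955 mol
Pb²⁺ + 2e⁻ → Pb, so n(e⁻) = 2 × 0.01955 = 0.03910 mol
Q = 0.03910 × 96500 = 3773 C
I = Q / t = 3773 / 3456 s = 1.09 A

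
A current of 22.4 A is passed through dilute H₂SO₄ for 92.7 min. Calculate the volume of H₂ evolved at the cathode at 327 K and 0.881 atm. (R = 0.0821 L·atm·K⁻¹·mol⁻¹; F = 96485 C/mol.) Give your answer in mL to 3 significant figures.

19700 mL

Q = It = 22.4 × 5562 = 1.246×10^5 C
Moles of electrons = 1.246×10^5 / 96485 = 1.291 mol
2H⁺ + 2e⁻ → H₂, so n(H₂) = 1.291 / 2 = 0.6455 mol
V = nRT/P = 0.6455 × 0.0821 × 327 / 0.881 = 19.67 L
= 19700 mL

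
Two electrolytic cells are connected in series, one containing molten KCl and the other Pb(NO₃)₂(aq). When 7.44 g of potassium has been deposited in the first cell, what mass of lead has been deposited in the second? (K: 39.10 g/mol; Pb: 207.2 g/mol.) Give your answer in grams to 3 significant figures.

19.7 g

n(K) = 7.44 / 39.10 = 0.1903 mol
K⁺ + e⁻ → K, so n(e⁻) = 0.1903 mol
Since the cells are in series, n(e⁻) in the Pb cell is also 0.1903 mol.
Pb²⁺ + 2e⁻ → Pb, so n(Pb) = 0.1903 / 2 = 0.09515 mol
m(Pb) = 0.09515 × 207.2 = 19.7 g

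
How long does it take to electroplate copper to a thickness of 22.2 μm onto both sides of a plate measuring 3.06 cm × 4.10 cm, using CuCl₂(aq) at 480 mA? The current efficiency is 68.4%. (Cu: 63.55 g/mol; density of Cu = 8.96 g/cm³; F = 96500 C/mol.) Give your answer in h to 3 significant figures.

1.28 h

Plated area = 2 × 3.06 × 4.10 = 25.09 cm²
Volume = 25.09 × 22.2×10⁻⁴ cm = 0.05570 cm³
m(Cu) = 0.05570 × 8.96 = 0.4991 g
n(Cu) = 0.4991 / 63.55 = 0.007854 mol; n(e⁻) = 2 × 0.007854 = 0.01571 mol
Q = 0.01571 × 96500 / 0.684 = 2216 C
t = 2216 / 0.480 = 4617 s = 1.28 h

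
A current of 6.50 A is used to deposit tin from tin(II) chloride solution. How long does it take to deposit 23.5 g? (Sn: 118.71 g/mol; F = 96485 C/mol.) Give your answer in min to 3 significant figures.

n(Sn) = 23.5 / 118.71 = 0.1980 mol
Sn²⁺ + 2e⁻ → Sn, so n(e⁻) = 2 × 0.1980 = 0.3960 mol
Q = 0.3960 × 96485 = 38210 C
t = Q / I = 38210 / 6.50 = 5878 s = 98.0 min

98.0 min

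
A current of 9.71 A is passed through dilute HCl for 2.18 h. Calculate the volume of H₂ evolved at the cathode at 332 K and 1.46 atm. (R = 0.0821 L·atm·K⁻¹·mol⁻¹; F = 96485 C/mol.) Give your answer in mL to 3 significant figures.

Q = It = 9.71 × 7848 = 76200 C
Moles of electrons = 76200 / 96485 = 0.7898 mol
2H⁺ + 2e⁻ → H₂, so n(H₂) = 0.7898 / 2 = 0.3949 mol
V = nRT/P = 0.3949 × 0.0821 × 332 / 1.46 = 7.373 L
= 7370 mL

7370 mL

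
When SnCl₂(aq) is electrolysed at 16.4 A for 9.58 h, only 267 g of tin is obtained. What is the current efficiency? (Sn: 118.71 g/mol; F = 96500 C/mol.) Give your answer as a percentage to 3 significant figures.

76.7%

Q = 16.4 × 34488 = 5.656×10^5 C
n(e⁻) = 5.656×10^5 / 96500 = 5.861 mol
Sn²⁺ + 2e⁻ → Sn, so theoretical n(Sn) = 2.931 mol → 347.9 g
Efficiency = 267 / 347.9 = 0.7675 = 76.7%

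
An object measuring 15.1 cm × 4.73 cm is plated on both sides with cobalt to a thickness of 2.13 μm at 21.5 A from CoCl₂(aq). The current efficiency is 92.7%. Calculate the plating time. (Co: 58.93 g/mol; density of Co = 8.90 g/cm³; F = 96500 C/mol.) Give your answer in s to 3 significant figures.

44.5 s

Plated area = 2 × 15.1 × 4.73 = 142.8 cm²
Volume = 142.8 × 2.13×10⁻⁴ cm = 0.03042 cm³
m(Co) = 0.03042 × 8.90 = 0.2707 g
n(Co) = 0.2707 / 58.93 = 0.004594 mol; n(e⁻) = 2 × 0.004594 = 0.009188 mol
Q = 0.009188 × 96500 / 0.927 = 956.5 C
t = 956.5 / 21.5 = 44.49 s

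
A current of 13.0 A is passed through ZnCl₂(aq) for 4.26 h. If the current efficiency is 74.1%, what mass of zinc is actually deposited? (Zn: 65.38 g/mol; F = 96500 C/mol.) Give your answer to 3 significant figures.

Q = 13.0 × 15336 = 1.994×10^5 C
n(e⁻) = 1.994×10^5 / 96500 = 2.066 mol
Zn²⁺ + 2e⁻ → Zn, so theoretical m(Zn) = 1.033 × 65.38 = 67.54 g
Actual mass = 74.1% × 67.54 = 50.0 g

50.0 g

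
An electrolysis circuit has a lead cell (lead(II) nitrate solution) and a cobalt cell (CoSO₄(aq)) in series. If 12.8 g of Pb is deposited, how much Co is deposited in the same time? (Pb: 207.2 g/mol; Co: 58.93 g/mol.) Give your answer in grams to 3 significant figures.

n(Pb) = 12.8 / 207.2 = 0.06178 mol
Pb²⁺ + 2e⁻ → Pb, so n(e⁻) = 2 × 0.06178 = 0.1236 mol
In series, the same 0.1236 mol of electrons flows through the second cell.
Co²⁺ + 2e⁻ → Co, so n(Co) = 0.1236 / 2 = 0.06180 mol
m(Co) = 0.06180 × 58.93 = 3.64 g

3.64 g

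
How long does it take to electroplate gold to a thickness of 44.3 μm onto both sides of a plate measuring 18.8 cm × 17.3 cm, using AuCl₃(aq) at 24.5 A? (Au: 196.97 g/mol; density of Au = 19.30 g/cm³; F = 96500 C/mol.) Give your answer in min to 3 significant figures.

Plated area = 2 × 18.8 × 17.3 = 650.5 cm²
Volume = 650.5 × 44.3×10⁻⁴ cm = 2.882 cm³
m(Au) = 2.882 × 19.30 = 55.62 g
n(Au) = 55.62 / 196.97 = 0.2824 mol; n(e⁻) = 3 × 0.2824 = 0.8472 mol
Q = 0.8472 × 96500 = 81750 C
t = 81750 / 24.5 = 3337 s = 55.6 min

55.6 min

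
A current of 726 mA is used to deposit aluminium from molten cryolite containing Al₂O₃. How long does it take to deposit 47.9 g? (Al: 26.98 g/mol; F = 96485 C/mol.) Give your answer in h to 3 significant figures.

n(Al) = 47.9 / 26.98 = 1.775 mol
Al³⁺ + 3e⁻ → Al, so n(e⁻) = 3 × 1.775 = 5.325 mol
Q = 5.325 × 96485 = 5.138×10^5 C
t = Q / I = 5.138×10^5 / 0.726 = 7.077×10^5 s = 197 h

197 h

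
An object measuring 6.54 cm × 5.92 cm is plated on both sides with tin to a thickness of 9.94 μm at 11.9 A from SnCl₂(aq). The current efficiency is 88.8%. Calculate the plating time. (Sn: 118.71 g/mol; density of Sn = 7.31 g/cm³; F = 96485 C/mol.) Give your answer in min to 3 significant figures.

Plated area = 2 × 6.54 × 5.92 = 77.43 cm²
Volume = 77.43 × 9.94×10⁻⁴ cm = 0.07697 cm³
m(Sn) = 0.07697 × 7.31 = 0.5627 g
n(Sn) = 0.5627 / 118.71 = 0.004740 mol; n(e⁻) = 2 × 0.004740 = 0.009480 mol
Q = 0.009480 × 96485 / 0.888 = 1030 C
t = 1030 / 11.9 = 86.55 s = 1.44 min

1.44 min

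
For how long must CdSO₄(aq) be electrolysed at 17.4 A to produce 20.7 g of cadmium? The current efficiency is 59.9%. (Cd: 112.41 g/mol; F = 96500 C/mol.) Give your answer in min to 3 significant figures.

n(Cd) = 20.7 / 112.41 = 0.1841 mol
Cd²⁺ + 2e⁻ → Cd, so n(e⁻) = 2 × 0.1841 = 0.3682 mol
Q = 0.3682 × 96500 / 0.599 = 59320 C
t = Q / I = 59320 / 17.4 = 3409 s = 56.8 min

56.8 min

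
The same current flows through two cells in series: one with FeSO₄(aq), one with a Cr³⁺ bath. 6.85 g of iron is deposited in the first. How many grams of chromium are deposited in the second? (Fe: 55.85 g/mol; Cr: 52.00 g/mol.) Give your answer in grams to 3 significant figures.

4.25 g

n(Fe) = 6.85 / 55.85 = 0.1226 mol
Fe²⁺ + 2e⁻ → Fe, so n(e⁻) = 2 × 0.1226 = 0.2452 mol
Since the cells are in series, n(e⁻) in the Cr cell is also 0.2452 mol.
Cr³⁺ + 3e⁻ → Cr, so n(Cr) = 0.2452 / 3 = 0.08173 mol
m(Cr) = 0.08173 × 52.00 = 4.25 g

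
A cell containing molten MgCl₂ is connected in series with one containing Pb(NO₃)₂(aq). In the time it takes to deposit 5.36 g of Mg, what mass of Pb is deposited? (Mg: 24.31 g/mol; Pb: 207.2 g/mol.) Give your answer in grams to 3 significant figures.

45.7 g

n(Mg) = 5.36 / 24.31 = 0.2205 mol
Mg²⁺ + 2e⁻ → Mg, so n(e⁻) = 2 × 0.2205 = 0.4410 mol
Same current for the same time ⇒ same n(e⁻) = 0.4410 mol in both cells.
Pb²⁺ + 2e⁻ → Pb, so n(Pb) = 0.4410 / 2 = 0.2205 mol
m(Pb) = 0.2205 × 207.2 = 45.7 g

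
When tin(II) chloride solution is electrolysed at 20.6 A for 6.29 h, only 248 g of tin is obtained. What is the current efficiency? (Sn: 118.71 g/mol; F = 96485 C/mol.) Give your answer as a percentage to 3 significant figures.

86.4%

Q = 20.6 × 22644 = 4.665×10^5 C
n(e⁻) = 4.665×10^5 / 96485 = 4.835 mol
Sn²⁺ + 2e⁻ → Sn, so theoretical n(Sn) = 2.418 mol → 287.0 g
Efficiency = 248 / 287.0 = 0.8641 = 86.4%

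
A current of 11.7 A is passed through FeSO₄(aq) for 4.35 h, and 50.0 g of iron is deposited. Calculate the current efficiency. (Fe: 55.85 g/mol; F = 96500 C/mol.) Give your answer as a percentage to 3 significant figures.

94.3%

Q = 11.7 × 15660 = 1.832×10^5 C
n(e⁻) = 1.832×10^5 / 96500 = 1.898 mol
Fe²⁺ + 2e⁻ → Fe, so theoretical n(Fe) = 0.9490 mol → 53.00 g
Efficiency = 50.0 / 53.00 = 0.9434 = 94.3%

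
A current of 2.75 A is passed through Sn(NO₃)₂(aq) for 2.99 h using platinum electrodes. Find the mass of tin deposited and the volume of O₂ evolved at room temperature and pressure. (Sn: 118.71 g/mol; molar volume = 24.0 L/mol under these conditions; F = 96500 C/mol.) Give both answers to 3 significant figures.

18.2 g Sn; 1.84 L O₂

Q = 2.75 × 10764 = 29600 C; n(e⁻) = 29600 / 96500 = 0.3067 mol
Cathode: Sn²⁺ + 2e⁻ → Sn → n(Sn) = 0.3067/2 = 0.1534 mol → 18.2 g
Anode: 2H₂O → O₂ + 4H⁺ + 4e⁻ → n(O₂) = 0.3067/4 = 0.07668 mol → 1.84 L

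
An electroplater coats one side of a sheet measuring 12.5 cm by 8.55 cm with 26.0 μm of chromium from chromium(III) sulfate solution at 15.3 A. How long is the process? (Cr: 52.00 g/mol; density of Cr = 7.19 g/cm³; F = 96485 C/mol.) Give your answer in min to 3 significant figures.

12.1 min

Plated area = 12.5 × 8.55 = 106.9 cm²
Volume = 106.9 × 26.0×10⁻⁴ cm = 0.2779 cm³
m(Cr) = 0.2779 × 7.19 = 1.998 g
n(Cr) = 1.998 / 52.00 = 0.03842 mol; n(e⁻) = 3 × 0.03842 = 0.1153 mol
Q = 0.1153 × 96485 = 11120 C
t = 11120 / 15.3 = 726.8 s = 12.1 min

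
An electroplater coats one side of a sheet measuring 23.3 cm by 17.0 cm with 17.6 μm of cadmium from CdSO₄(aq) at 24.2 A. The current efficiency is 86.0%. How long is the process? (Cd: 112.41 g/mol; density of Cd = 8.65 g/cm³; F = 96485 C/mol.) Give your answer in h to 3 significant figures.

Plated area = 23.3 × 17.0 = 396.1 cm²
Volume = 396.1 × 17.6×10⁻⁴ cm = 0.6971 cm³
m(Cd) = 0.6971 × 8.65 = 6.030 g
n(Cd) = 6.030 / 112.41 = 0.05364 mol; n(e⁻) = 2 × 0.05364 = 0.1073 mol
Q = 0.1073 × 96485 / 0.860 = 12040 C
t = 12040 / 24.2 = 497.5 s = 0.138 h

0.138 h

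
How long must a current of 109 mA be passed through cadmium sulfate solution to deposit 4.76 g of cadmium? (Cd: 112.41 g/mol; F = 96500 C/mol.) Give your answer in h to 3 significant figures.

n(Cd) = 4.76 / 112.41 = 0.04234 mol
Cd²⁺ + 2e⁻ → Cd, so n(e⁻) = 2 × 0.04234 = 0.08468 mol
Q = 0.08468 × 96500 = 8172 C
t = Q / I = 8172 / 0.109 = 74970 s = 20.8 h

20.8 h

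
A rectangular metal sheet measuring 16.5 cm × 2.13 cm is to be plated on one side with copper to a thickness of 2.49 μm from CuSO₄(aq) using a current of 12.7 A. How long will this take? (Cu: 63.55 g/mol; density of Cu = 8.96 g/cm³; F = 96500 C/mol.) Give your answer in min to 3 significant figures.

0.313 min

Plated area = 16.5 × 2.13 = 35.15 cm²
Volume = 35.15 × 2.49×10⁻⁴ cm = 0.008752 cm³
m(Cu) = 0.008752 × 8.96 = 0.07842 g
n(Cu) = 0.07842 / 63.55 = 0.001234 mol; n(e⁻) = 2 × 0.001234 = 0.002468 mol
Q = 0.002468 × 96500 = 238.2 C
t = 238.2 / 12.7 = 18.76 s = 0.313 min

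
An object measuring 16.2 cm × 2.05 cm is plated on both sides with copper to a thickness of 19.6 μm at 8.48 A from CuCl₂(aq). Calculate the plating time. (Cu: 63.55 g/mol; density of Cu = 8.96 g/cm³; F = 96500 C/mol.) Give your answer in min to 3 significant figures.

6.96 min

Plated area = 2 × 16.2 × 2.05 = 66.42 cm²
Volume = 66.42 × 19.6×10⁻⁴ cm = 0.1302 cm³
m(Cu) = 0.1302 × 8.96 = 1.167 g
n(Cu) = 1.167 / 63.55 = 0.01836 mol; n(e⁻) = 2 × 0.01836 = 0.03672 mol
Q = 0.03672 × 96500 = 3543 C
t = 3543 / 8.48 = 417.8 s = 6.96 min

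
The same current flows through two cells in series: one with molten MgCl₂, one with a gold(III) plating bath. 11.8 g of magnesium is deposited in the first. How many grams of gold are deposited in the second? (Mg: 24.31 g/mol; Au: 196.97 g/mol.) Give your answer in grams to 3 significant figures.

63.7 g

n(Mg) = 11.8 / 24.31 = 0.4854 mol
Mg²⁺ + 2e⁻ → Mg, so n(e⁻) = 2 × 0.4854 = 0.9708 mol
Since the cells are in series, n(e⁻) in the Au cell is also 0.9708 mol.
Au³⁺ + 3e⁻ → Au, so n(Au) = 0.9708 / 3 = 0.3236 mol
m(Au) = 0.3236 × 196.97 = 63.7 g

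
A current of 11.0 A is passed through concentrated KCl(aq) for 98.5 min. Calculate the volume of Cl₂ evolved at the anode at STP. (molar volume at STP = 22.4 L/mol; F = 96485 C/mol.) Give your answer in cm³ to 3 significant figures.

7550 cm³

Q = 11.0 A × 5910 s = 65010 C
n(e⁻) = 65010 / 96485 = 0.6738 mol
2Cl⁻ → Cl₂ + 2e⁻, so n(Cl₂) = 0.6738 / 2 = 0.3369 mol
V = 0.3369 × 22.4 = 7.547 L
= 7550 cm³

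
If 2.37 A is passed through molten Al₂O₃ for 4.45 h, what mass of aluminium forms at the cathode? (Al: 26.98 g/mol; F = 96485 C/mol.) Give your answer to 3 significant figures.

Q = It = 2.37 × 16020 = 37970 C
n(e⁻) = 37970 / 96485 = 0.3935 mol
Al³⁺ + 3e⁻ → Al, so n(Al) = 0.3935 / 3 = 0.1312 mol
m = 0.1312 × 26.98 = 3.54 g

3.54 g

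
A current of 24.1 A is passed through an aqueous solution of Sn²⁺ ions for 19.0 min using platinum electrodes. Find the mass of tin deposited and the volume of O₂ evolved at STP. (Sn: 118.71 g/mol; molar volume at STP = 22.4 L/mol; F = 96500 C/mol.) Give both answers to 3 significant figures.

16.9 g Sn; 1.59 L O₂

Q = 24.1 × 1140 = 27470 C; n(e⁻) = 27470 / 96500 = 0.2847 mol
Cathode: Sn²⁺ + 2e⁻ → Sn → n(Sn) = 0.2847/2 = 0.1424 mol → 16.9 g
Anode: 2H₂O → O₂ + 4H⁺ + 4e⁻ → n(O₂) = 0.2847/4 = 0.07118 mol → 1.59 L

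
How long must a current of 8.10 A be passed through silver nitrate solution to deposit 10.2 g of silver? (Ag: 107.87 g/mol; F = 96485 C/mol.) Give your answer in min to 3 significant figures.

18.8 min

n(Ag) = 10.2 / 107.87 = 0.09456 mol
Ag⁺ + e⁻ → Ag, so n(e⁻) = 0.09456 mol
Q = 0.09456 × 96485 = 9124 C
t = Q / I = 9124 / 8.10 = 1126 s = 18.8 min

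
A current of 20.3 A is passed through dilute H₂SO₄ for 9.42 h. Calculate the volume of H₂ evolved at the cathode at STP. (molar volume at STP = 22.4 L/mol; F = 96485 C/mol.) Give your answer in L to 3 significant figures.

79.9 L

Q = 20.3 A × 33912 s = 6.884×10^5 C
Moles of electrons = 6.884×10^5 / 96485 = 7.135 mol
2H⁺ + 2e⁻ → H₂, so n(H₂) = 7.135 / 2 = 3.568 mol
V = 3.568 × 22.4 = 79.92 L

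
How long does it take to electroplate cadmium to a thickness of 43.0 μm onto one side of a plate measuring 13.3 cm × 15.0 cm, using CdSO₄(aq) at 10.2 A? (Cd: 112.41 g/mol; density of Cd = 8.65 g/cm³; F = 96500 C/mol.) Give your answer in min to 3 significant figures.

20.8 min

Plated area = 13.3 × 15.0 = 199.5 cm²
Volume = 199.5 × 43.0×10⁻⁴ cm = 0.8579 cm³
m(Cd) = 0.8579 × 8.65 = 7.421 g
n(Cd) = 7.421 / 112.41 = 0.06602 mol; n(e⁻) = 2 × 0.06602 = 0.1320 mol
Q = 0.1320 × 96500 = 12740 C
t = 12740 / 10.2 = 1249 s = 20.8 min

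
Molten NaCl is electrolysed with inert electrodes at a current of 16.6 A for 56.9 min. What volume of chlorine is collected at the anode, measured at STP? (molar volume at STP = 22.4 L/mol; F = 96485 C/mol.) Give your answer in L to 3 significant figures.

Q = 16.6 A × 3414 s = 56670 C
n(e⁻) = Q/F = 56670/96485 = 0.5873 mol
2Cl⁻ → Cl₂ + 2e⁻, so n(Cl₂) = 0.5873 / 2 = 0.2937 mol
V = 0.2937 × 22.4 = 6.579 L

6.58 L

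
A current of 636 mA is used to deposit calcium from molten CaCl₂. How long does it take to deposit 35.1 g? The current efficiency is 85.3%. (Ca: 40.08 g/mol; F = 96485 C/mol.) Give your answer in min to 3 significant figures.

n(Ca) = 35.1 / 40.08 = 0.8757 mol
Ca²⁺ + 2e⁻ → Ca, so n(e⁻) = 2 × 0.8757 = 1.751 mol
Q = 1.751 × 96485 / 0.853 = 1.981×10^5 C
t = Q / I = 1.981×10^5 / 0.636 = 3.115×10^5 s = 5190 min

5190 min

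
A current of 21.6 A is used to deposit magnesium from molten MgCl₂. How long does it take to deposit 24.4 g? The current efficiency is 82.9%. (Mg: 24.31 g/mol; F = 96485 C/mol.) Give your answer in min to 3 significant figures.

n(Mg) = 24.4 / 24.31 = 1.004 mol
Mg²⁺ + 2e⁻ → Mg, so n(e⁻) = 2 × 1.004 = 2.008 mol
Q = 2.008 × 96485 / 0.829 = 2.337×10^5 C
t = Q / I = 2.337×10^5 / 21.6 = 10820 s = 180 min

180 min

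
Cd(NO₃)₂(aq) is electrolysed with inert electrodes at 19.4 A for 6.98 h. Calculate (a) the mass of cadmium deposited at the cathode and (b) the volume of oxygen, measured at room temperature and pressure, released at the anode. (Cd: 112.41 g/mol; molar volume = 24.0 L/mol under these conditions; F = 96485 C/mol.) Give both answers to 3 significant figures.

Q = 19.4 × 25128 = 4.875×10^5 C; n(e⁻) = 4.875×10^5 / 96485 = 5.053 mol
Cathode: Cd²⁺ + 2e⁻ → Cd → n(Cd) = 5.053/2 = 2.527 mol → 284 g
Anode: 2H₂O → O₂ + 4H⁺ + 4e⁻ → n(O₂) = 5.053/4 = 1.263 mol → 30.3 L

284 g Cd; 30.3 L O₂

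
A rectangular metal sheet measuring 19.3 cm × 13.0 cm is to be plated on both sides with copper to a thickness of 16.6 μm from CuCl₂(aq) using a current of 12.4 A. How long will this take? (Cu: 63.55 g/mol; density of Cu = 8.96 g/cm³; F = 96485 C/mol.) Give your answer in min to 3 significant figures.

30.5 min

Plated area = 2 × 19.3 × 13.0 = 501.8 cm²
Volume = 501.8 × 16.6×10⁻⁴ cm = 0.8330 cm³
m(Cu) = 0.8330 × 8.96 = 7.464 g
n(Cu) = 7.464 / 63.55 = 0.1175 mol; n(e⁻) = 2 × 0.1175 = 0.2350 mol
Q = 0.2350 × 96485 = 22670 C
t = 22670 / 12.4 = 1828 s = 30.5 min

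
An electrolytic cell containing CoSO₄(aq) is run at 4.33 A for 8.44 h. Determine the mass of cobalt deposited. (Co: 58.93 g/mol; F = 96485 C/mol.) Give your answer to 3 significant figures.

Q = It = 4.33 × 30384 = 1.316×10^5 C
Moles of electrons = 1.316×10^5 / 96485 = 1.364 mol
Co²⁺ + 2e⁻ → Co, so n(Co) = 1.364 / 2 = 0.6820 mol
m = 0.6820 × 58.93 = 40.2 g

40.2 g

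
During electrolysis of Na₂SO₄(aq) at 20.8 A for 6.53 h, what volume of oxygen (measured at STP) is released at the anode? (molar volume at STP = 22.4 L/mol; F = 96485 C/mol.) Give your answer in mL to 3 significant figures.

28400 mL

Q = 20.8 A × 23508 s = 4.890×10^5 C
n(e⁻) = Q/F = 4.890×10^5/96485 = 5.068 mol
2H₂O → O₂ + 4H⁺ + 4e⁻, so n(O₂) = 5.068 / 4 = 1.267 mol
V = 1.267 × 22.4 = 28.38 L
= 28400 mL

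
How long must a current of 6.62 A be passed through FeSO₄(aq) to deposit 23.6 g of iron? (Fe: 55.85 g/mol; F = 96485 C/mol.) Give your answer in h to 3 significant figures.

3.42 h

n(Fe) = 23.6 / 55.85 = 0.4226 mol
Fe²⁺ + 2e⁻ → Fe, so n(e⁻) = 2 × 0.4226 = 0.8452 mol
Q = 0.8452 × 96485 = 81550 C
t = Q / I = 81550 / 6.62 = 12320 s = 3.42 h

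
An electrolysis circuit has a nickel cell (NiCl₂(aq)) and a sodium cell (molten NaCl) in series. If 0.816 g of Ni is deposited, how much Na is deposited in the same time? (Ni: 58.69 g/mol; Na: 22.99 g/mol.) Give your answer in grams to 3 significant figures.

n(Ni) = 0.816 / 58.69 = 0.01390 mol
Ni²⁺ + 2e⁻ → Ni, so n(e⁻) = 2 × 0.01390 = 0.02780 mol
Same current for the same time ⇒ same n(e⁻) = 0.02780 mol in both cells.
Na⁺ + e⁻ → Na, so n(Na) = 0.02780 mol
m(Na) = 0.02780 × 22.99 = 0.639 g

0.639 g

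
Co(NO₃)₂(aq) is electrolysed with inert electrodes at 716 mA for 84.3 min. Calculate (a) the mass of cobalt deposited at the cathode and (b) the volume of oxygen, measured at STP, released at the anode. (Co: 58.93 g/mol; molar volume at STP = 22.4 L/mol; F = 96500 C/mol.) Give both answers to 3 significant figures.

Q = 0.716 × 5058 = 3622 C; n(e⁻) = 3622 / 96500 = 0.03753 mol
Cathode: Co²⁺ + 2e⁻ → Co → n(Co) = 0.03753/2 = 0.01877 mol → 1.11 g
Anode: 2H₂O → O₂ + 4H⁺ + 4e⁻ → n(O₂) = 0.03753/4 = 0.009383 mol → 0.210 L

1.11 g Co; 0.210 L O₂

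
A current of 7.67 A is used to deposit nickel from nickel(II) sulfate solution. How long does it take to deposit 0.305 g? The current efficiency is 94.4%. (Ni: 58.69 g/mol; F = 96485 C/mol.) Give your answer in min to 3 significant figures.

2.31 min

n(Ni) = 0.305 / 58.69 = 0.005197 mol
Ni²⁺ + 2e⁻ → Ni, so n(e⁻) = 2 × 0.005197 = 0.01039 mol
Q = 0.01039 × 96485 / 0.944 = 1062 C
t = Q / I = 1062 / 7.67 = 138.5 s = 2.31 min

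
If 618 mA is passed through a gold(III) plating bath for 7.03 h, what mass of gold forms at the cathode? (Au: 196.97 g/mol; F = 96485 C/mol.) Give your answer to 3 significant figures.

Charge passed = 0.618 × 25308 = 15640 C
n(e⁻) = Q/F = 15640/96485 = 0.1621 mol
Au³⁺ + 3e⁻ → Au, so n(Au) = 0.1621 / 3 = 0.05403 mol
m = 0.05403 × 196.97 = 10.6 g

10.6 g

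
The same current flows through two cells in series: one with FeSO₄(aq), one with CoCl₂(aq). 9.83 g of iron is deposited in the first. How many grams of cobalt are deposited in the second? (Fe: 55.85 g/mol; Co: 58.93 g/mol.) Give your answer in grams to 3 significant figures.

10.4 g

n(Fe) = 9.83 / 55.85 = 0.1760 mol
Fe²⁺ + 2e⁻ → Fe, so n(e⁻) = 2 × 0.1760 = 0.3520 mol
Same current for the same time ⇒ same n(e⁻) = 0.3520 mol in both cells.
Co²⁺ + 2e⁻ → Co, so n(Co) = 0.3520 / 2 = 0.1760 mol
m(Co) = 0.1760 × 58.93 = 10.4 g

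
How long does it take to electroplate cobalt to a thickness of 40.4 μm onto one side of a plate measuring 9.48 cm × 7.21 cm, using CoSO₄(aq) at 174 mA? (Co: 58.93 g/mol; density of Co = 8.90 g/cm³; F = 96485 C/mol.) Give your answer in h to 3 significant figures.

12.8 h

Plated area = 9.48 × 7.21 = 68.35 cm²
Volume = 68.35 × 40.4×10⁻⁴ cm = 0.2761 cm³
m(Co) = 0.2761 × 8.90 = 2.457 g
n(Co) = 2.457 / 58.93 = 0.04169 mol; n(e⁻) = 2 × 0.04169 = 0.08338 mol
Q = 0.08338 × 96485 = 8045 C
t = 8045 / 0.174 = 46240 s = 12.8 h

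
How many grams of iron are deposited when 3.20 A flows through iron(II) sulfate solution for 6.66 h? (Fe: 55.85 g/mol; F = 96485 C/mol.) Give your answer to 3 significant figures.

22.2 g

Q = It = 3.20 × 23976 = 76720 C
n(e⁻) = 76720 / 96485 = 0.7951 mol
Fe²⁺ + 2e⁻ → Fe, so n(Fe) = 0.7951 / 2 = 0.3976 mol
m = 0.3976 × 55.85 = 22.2 g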